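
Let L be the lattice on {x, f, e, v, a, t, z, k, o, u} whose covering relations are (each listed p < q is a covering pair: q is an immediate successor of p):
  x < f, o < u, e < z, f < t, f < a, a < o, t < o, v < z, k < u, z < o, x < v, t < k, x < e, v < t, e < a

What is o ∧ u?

o

Common lower bounds of {o, u}: a, e, f, o, t, v, x, z.
The greatest among these is o.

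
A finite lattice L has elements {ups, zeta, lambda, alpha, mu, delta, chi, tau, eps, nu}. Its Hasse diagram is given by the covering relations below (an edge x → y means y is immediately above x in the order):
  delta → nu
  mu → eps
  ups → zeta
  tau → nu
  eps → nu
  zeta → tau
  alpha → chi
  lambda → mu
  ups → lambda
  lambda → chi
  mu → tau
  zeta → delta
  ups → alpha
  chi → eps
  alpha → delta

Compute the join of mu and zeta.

tau

Common upper bounds of {mu, zeta}: nu, tau.
The least among these is tau.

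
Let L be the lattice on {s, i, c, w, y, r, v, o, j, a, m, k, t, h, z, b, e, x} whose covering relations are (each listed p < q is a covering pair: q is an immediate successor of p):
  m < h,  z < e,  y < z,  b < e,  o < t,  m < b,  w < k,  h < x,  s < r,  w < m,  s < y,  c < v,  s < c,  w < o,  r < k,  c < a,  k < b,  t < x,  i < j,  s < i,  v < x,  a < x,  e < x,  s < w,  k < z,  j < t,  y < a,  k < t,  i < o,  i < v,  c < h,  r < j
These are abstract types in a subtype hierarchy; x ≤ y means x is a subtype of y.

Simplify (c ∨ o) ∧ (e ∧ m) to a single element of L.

m

c ∨ o = x
e ∧ m = m
x ∧ m = m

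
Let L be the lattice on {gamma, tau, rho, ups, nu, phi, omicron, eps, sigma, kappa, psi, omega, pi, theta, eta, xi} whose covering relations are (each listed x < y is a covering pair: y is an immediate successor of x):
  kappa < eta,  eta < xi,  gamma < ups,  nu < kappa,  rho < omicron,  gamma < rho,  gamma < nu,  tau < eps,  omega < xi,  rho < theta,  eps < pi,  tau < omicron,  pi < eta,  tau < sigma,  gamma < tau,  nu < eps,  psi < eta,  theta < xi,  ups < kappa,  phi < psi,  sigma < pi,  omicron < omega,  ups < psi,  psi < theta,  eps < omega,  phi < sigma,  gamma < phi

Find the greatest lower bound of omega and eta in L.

Common lower bounds of {omega, eta}: eps, gamma, nu, tau.
The greatest among these is eps.

eps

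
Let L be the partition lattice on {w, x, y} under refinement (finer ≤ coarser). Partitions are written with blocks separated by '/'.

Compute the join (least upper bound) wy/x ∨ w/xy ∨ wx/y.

The join of wy/x, w/xy, wx/y merges any blocks that overlap across the partitions, giving wxy.

wxy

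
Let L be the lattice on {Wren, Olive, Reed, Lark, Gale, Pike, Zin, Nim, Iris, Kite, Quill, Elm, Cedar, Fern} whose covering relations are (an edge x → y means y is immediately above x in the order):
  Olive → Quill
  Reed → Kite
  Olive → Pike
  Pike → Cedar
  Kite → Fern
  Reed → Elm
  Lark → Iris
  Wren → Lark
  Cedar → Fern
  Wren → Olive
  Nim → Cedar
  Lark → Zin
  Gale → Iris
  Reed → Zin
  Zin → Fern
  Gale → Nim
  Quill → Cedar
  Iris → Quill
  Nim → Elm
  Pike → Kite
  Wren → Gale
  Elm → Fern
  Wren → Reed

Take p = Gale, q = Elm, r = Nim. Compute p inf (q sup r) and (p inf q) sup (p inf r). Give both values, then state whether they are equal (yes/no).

q sup r = Elm, so p inf (q sup r) = Gale inf Elm = Gale.
p inf q = Gale and p inf r = Gale, so (p inf q) sup (p inf r) = Gale sup Gale = Gale.
Equal: yes.

Gale; Gale; yes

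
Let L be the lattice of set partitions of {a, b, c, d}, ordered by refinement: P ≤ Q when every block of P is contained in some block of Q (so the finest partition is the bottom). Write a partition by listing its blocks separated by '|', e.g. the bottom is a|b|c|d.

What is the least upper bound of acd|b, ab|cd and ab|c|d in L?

abcd

Common upper bounds of {acd|b, ab|cd, ab|c|d}: abcd.
The least among these is abcd.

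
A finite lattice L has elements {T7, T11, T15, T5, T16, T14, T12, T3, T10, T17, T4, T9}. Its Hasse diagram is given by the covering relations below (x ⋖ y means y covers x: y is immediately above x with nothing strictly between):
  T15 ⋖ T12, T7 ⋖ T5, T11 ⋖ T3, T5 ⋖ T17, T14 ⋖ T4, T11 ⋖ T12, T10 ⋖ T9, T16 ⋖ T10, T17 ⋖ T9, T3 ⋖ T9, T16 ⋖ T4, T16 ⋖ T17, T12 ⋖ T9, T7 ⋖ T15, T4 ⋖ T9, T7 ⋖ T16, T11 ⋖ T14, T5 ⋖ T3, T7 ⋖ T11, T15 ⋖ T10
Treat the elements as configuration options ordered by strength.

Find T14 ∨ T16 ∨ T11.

Common upper bounds of {T14, T16, T11}: T4, T9.
The least among these is T4.

T4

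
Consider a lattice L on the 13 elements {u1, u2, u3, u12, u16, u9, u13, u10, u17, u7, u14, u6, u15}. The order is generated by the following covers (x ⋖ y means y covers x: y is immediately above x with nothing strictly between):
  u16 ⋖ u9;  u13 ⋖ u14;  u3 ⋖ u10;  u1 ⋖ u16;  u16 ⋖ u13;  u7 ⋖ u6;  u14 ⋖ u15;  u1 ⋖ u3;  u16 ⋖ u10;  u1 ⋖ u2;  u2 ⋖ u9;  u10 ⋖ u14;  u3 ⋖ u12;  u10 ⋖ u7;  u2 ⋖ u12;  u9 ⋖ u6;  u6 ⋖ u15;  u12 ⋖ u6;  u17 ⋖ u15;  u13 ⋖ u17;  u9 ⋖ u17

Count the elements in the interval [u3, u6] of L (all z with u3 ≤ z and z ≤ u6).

5

The interval [u3, u6] = {u10, u12, u3, u6, u7}, which has 5 elements.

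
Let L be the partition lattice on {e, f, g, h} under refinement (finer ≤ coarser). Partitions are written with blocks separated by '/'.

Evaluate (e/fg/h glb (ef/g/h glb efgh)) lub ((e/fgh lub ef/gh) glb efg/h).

ef/g/h ∧ efgh = ef/g/h
e/fg/h ∧ ef/g/h = e/f/g/h
e/fgh ∨ ef/gh = efgh
efgh ∧ efg/h = efg/h
e/f/g/h ∨ efg/h = efg/h

efg/h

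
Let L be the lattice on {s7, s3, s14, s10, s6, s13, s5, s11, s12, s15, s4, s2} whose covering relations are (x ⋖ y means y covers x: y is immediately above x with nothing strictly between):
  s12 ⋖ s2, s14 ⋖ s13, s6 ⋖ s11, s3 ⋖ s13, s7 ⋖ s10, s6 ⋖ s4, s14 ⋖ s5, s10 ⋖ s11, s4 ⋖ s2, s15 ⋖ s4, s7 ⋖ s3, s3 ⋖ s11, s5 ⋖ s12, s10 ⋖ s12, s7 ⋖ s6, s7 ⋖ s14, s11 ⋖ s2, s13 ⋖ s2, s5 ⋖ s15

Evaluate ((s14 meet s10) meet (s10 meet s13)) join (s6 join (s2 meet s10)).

s14 ∧ s10 = s7
s10 ∧ s13 = s7
s7 ∧ s7 = s7
s2 ∧ s10 = s10
s6 ∨ s10 = s11
s7 ∨ s11 = s11

s11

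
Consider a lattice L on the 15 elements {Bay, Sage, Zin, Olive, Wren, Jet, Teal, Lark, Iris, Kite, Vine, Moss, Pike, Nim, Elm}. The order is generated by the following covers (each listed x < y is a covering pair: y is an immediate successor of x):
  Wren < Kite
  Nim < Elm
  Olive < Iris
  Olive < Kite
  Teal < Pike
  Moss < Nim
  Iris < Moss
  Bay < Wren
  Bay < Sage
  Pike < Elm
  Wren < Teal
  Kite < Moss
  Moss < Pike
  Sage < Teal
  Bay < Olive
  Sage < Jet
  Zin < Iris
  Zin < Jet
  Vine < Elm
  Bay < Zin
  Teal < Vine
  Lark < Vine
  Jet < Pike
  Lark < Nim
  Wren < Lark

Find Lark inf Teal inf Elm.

Common lower bounds of {Lark, Teal, Elm}: Bay, Wren.
The greatest among these is Wren.

Wren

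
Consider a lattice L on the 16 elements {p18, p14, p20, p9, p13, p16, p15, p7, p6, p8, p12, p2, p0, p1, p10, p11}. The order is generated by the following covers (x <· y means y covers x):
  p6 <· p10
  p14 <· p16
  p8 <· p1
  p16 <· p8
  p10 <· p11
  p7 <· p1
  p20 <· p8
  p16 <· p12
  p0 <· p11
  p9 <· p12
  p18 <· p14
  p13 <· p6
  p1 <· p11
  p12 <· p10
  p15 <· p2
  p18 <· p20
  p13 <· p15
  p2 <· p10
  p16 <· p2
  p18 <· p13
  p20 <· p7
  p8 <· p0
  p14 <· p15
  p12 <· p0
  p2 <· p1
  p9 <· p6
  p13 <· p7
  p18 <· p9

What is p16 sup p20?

Common upper bounds of {p16, p20}: p0, p1, p11, p8.
The least among these is p8.

p8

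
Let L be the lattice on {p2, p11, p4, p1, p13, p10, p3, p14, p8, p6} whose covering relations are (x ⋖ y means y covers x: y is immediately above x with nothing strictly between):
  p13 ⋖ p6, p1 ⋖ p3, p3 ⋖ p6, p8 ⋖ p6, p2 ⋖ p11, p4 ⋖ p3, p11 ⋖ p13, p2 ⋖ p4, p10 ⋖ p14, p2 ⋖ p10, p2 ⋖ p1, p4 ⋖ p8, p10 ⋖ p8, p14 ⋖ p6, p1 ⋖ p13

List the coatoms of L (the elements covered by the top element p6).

p13, p14, p3, p8

The coatoms are exactly the elements covered by p6: p13, p14, p3, p8.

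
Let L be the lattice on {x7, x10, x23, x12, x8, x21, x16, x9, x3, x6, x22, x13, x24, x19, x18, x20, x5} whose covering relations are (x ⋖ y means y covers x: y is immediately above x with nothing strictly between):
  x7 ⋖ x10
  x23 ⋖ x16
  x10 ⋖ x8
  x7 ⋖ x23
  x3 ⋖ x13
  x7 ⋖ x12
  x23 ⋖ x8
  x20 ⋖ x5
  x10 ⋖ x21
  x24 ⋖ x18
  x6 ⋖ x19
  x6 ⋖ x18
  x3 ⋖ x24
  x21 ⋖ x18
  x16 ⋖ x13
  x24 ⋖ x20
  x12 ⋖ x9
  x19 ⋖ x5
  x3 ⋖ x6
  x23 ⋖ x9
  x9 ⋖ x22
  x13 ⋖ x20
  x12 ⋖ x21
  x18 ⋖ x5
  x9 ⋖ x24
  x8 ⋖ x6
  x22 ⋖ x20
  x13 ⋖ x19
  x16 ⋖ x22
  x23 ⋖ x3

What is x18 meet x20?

Common lower bounds of {x18, x20}: x12, x23, x24, x3, x7, x9.
The greatest among these is x24.

x24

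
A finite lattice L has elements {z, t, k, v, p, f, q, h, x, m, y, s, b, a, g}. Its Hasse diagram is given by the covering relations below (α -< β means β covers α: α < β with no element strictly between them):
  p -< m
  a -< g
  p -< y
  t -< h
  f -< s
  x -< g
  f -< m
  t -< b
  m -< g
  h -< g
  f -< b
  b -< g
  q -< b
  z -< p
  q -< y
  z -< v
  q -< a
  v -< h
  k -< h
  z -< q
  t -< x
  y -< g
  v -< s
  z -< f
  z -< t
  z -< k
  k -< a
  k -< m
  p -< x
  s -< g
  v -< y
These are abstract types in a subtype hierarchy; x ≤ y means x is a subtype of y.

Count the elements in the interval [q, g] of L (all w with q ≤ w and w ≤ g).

The interval [q, g] = {a, b, g, q, y}, which has 5 elements.

5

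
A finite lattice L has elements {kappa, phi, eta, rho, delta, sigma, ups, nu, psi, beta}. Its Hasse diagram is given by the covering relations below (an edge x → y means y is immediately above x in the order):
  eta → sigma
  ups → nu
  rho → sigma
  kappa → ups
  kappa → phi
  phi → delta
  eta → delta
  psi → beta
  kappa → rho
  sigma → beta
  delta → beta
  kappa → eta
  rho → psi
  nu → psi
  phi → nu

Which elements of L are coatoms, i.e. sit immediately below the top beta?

delta, psi, sigma

The coatoms are exactly the elements covered by beta: delta, psi, sigma.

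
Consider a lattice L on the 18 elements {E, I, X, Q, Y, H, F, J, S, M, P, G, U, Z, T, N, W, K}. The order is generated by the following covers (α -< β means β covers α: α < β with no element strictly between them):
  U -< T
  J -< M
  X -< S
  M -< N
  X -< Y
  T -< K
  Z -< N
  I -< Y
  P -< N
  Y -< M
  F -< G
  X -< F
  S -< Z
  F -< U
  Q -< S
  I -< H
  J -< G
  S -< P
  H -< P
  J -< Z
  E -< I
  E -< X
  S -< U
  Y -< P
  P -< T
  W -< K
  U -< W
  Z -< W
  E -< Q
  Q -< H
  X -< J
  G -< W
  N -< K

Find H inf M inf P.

I

Common lower bounds of {H, M, P}: E, I.
The greatest among these is I.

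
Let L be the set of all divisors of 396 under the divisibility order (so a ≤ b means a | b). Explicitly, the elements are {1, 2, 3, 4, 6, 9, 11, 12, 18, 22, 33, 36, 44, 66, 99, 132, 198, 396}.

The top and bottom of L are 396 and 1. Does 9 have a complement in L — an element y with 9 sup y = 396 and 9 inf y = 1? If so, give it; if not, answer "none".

44

Need y with 9 ∨ y = 396 and 9 ∧ y = 1.
Checking each element gives: 44.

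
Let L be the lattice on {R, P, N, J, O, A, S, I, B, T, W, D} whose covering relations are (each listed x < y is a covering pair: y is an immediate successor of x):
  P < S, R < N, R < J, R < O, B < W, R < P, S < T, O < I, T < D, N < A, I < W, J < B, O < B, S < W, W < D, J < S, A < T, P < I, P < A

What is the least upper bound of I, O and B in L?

W

Common upper bounds of {I, O, B}: D, W.
The least among these is W.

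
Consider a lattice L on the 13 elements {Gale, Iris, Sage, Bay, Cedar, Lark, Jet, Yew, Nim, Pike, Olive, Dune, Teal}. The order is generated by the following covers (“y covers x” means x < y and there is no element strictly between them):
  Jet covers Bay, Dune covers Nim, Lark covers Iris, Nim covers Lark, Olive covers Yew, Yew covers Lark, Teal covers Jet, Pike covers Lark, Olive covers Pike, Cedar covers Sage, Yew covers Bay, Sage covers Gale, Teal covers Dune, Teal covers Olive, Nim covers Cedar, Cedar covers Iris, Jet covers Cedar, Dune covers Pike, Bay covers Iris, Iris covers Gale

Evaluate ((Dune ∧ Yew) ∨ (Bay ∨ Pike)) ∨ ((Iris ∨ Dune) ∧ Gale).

Olive

Dune ∧ Yew = Lark
Bay ∨ Pike = Olive
Lark ∨ Olive = Olive
Iris ∨ Dune = Dune
Dune ∧ Gale = Gale
Olive ∨ Gale = Olive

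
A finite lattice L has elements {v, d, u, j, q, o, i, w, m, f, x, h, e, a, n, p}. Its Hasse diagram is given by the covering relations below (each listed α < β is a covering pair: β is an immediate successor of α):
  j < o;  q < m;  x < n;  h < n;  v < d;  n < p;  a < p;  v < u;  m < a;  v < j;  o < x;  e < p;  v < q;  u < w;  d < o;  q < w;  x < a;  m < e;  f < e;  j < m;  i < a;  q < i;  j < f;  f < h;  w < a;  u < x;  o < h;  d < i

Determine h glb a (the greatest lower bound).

o

Common lower bounds of {h, a}: d, j, o, v.
The greatest among these is o.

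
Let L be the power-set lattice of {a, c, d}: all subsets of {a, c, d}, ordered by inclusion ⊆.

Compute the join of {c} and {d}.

Under ⊆, join is union: {c} ∪ {d} = {c,d}.

{c,d}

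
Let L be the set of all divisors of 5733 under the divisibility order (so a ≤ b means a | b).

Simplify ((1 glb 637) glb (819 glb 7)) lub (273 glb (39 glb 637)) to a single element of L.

13

1 ∧ 637 = 1
819 ∧ 7 = 7
1 ∧ 7 = 1
39 ∧ 637 = 13
273 ∧ 13 = 13
1 ∨ 13 = 13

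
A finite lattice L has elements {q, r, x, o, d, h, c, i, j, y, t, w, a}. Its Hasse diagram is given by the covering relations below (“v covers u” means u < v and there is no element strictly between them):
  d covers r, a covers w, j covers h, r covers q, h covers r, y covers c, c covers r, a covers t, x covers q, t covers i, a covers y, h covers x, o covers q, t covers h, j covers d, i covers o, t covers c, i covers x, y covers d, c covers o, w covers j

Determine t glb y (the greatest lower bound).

Common lower bounds of {t, y}: c, o, q, r.
The greatest among these is c.

c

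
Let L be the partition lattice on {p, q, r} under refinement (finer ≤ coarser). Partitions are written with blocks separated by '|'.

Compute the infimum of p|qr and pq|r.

The meet (common refinement) of p|qr and pq|r intersects blocks pairwise, giving p|q|r.

p|q|r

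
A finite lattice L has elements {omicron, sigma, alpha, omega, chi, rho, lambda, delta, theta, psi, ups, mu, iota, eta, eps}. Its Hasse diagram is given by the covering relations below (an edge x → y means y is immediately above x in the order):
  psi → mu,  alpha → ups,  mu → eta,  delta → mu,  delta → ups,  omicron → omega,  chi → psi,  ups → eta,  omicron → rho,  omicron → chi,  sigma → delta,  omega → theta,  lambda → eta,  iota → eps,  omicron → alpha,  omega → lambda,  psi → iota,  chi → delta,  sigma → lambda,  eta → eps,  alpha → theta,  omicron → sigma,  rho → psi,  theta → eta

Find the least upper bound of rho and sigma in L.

Common upper bounds of {rho, sigma}: eps, eta, mu.
The least among these is mu.

mu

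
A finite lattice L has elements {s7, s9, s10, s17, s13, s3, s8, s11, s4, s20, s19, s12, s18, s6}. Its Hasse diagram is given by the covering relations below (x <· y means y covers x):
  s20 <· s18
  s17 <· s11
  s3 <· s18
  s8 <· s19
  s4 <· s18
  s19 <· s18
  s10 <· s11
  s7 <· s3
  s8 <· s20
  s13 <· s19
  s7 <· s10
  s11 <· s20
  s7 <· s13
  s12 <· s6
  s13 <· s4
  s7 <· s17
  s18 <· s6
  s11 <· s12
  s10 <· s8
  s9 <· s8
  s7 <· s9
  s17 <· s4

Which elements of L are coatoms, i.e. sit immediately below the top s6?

s12, s18

The coatoms are exactly the elements covered by s6: s12, s18.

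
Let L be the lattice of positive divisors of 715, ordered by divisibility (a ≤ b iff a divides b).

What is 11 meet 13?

1

In the divisibility order, the meet is the greatest common divisor: gcd(11, 13) = 1.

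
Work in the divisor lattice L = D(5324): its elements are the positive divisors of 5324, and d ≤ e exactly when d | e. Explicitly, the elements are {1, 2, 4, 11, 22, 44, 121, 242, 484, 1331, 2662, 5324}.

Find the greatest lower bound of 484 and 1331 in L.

In the divisibility order, the meet is the greatest common divisor: gcd(484, 1331) = 121.

121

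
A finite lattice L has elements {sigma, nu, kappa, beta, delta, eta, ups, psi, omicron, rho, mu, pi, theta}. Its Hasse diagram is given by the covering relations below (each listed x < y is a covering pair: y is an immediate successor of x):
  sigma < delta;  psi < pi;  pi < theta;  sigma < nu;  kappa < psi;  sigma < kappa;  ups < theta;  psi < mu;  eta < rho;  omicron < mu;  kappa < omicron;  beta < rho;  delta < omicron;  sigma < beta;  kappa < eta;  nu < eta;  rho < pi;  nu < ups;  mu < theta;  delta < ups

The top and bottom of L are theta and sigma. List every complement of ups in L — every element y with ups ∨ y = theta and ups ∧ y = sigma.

Need y with ups ∨ y = theta and ups ∧ y = sigma.
Checking each element gives: beta, kappa, psi.

beta, kappa, psi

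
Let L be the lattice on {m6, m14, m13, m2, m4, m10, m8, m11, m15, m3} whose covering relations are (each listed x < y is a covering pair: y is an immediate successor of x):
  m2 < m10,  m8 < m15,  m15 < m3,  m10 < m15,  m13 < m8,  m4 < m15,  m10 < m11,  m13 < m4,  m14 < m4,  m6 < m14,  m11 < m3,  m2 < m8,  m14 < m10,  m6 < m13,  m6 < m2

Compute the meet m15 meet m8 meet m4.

m13

Common lower bounds of {m15, m8, m4}: m13, m6.
The greatest among these is m13.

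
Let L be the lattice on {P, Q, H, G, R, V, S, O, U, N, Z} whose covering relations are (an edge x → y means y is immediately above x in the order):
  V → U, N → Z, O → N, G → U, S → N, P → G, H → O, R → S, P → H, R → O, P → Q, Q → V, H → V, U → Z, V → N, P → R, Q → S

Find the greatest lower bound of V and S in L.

Common lower bounds of {V, S}: P, Q.
The greatest among these is Q.

Q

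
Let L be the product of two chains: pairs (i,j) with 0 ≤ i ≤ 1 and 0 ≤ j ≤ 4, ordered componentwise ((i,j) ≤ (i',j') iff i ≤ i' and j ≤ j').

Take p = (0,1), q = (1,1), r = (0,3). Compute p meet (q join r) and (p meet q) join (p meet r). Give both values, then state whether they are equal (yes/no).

(0,1); (0,1); yes

q join r = (1,3), so p meet (q join r) = (0,1) meet (1,3) = (0,1).
p meet q = (0,1) and p meet r = (0,1), so (p meet q) join (p meet r) = (0,1) join (0,1) = (0,1).
Equal: yes.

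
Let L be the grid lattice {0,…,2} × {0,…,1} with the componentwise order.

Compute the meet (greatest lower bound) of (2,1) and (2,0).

In a product of chains, the meet is componentwise min, giving (2,0).

(2,0)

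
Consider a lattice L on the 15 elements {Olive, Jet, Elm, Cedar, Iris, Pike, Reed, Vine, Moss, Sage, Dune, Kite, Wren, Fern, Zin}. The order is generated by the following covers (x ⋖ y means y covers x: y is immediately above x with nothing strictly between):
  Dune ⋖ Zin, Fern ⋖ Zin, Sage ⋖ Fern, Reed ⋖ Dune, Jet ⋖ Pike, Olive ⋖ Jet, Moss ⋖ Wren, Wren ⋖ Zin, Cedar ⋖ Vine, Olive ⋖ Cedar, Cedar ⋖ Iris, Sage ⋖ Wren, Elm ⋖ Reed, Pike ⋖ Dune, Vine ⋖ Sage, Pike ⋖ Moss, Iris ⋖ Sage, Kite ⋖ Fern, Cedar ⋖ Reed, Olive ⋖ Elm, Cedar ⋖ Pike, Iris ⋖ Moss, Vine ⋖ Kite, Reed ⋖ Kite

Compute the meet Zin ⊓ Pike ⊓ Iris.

Common lower bounds of {Zin, Pike, Iris}: Cedar, Olive.
The greatest among these is Cedar.

Cedar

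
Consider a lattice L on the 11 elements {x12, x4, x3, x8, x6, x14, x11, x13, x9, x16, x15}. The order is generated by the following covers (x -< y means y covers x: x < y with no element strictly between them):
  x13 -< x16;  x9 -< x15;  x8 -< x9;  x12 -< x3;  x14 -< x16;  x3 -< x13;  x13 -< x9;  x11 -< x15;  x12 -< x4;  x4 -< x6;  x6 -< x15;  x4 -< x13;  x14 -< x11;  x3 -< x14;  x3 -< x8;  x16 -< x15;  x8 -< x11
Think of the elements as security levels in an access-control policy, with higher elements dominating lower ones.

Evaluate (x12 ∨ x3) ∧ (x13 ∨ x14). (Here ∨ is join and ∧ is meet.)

x12 ∨ x3 = x3
x13 ∨ x14 = x16
x3 ∧ x16 = x3

x3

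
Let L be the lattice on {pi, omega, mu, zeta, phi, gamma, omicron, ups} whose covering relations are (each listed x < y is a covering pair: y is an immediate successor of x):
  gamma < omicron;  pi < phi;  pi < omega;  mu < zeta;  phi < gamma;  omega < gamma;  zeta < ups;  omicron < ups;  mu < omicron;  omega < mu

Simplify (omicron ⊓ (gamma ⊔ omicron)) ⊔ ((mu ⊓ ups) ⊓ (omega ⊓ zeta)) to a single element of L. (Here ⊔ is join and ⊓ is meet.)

gamma ∨ omicron = omicron
omicron ∧ omicron = omicron
mu ∧ ups = mu
omega ∧ zeta = omega
mu ∧ omega = omega
omicron ∨ omega = omicron

omicron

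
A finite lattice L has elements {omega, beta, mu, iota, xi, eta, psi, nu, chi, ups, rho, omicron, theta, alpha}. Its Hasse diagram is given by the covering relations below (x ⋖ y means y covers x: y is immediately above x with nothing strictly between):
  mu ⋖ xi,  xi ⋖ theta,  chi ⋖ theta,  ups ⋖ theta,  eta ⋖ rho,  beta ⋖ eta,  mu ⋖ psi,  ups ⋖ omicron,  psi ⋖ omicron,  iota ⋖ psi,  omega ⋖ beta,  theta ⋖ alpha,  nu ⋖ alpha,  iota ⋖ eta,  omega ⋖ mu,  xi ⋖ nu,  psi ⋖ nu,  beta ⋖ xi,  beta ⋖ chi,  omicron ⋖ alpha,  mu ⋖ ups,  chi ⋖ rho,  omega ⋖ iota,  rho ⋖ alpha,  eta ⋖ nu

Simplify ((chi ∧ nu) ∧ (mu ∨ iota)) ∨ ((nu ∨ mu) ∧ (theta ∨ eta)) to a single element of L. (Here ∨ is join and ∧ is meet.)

nu

chi ∧ nu = beta
mu ∨ iota = psi
beta ∧ psi = omega
nu ∨ mu = nu
theta ∨ eta = alpha
nu ∧ alpha = nu
omega ∨ nu = nu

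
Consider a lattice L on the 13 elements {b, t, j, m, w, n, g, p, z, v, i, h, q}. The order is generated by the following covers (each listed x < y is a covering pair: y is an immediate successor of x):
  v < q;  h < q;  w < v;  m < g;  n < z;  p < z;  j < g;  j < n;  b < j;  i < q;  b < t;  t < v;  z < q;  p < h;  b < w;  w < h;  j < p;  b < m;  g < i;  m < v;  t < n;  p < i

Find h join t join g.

Common upper bounds of {h, t, g}: q.
The least among these is q.

q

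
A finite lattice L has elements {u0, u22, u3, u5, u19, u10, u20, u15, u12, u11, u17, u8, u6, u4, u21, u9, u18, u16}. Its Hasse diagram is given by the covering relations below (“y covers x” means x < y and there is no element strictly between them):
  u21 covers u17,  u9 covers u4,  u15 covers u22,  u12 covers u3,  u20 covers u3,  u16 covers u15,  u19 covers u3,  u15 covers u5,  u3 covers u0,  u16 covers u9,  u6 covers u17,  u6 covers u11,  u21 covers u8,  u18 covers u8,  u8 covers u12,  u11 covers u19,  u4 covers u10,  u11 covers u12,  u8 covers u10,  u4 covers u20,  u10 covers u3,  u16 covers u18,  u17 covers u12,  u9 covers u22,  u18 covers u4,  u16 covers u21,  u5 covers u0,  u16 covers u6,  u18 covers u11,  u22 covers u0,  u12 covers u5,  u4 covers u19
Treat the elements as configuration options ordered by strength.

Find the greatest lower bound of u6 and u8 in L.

u12

Common lower bounds of {u6, u8}: u0, u12, u3, u5.
The greatest among these is u12.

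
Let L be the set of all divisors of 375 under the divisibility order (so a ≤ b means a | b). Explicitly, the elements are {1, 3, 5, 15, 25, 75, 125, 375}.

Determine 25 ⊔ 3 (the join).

75

In the divisibility order, the join is the least common multiple: lcm(25, 3) = 75.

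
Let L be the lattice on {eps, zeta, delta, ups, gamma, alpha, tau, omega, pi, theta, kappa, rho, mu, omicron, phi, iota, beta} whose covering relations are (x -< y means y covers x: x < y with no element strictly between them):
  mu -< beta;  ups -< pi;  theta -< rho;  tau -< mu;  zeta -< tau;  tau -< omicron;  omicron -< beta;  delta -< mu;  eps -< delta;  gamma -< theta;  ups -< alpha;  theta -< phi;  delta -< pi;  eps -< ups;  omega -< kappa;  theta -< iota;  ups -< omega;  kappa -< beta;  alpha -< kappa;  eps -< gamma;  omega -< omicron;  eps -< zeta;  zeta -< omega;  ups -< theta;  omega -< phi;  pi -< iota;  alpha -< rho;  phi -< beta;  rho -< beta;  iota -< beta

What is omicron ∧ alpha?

ups

Common lower bounds of {omicron, alpha}: eps, ups.
The greatest among these is ups.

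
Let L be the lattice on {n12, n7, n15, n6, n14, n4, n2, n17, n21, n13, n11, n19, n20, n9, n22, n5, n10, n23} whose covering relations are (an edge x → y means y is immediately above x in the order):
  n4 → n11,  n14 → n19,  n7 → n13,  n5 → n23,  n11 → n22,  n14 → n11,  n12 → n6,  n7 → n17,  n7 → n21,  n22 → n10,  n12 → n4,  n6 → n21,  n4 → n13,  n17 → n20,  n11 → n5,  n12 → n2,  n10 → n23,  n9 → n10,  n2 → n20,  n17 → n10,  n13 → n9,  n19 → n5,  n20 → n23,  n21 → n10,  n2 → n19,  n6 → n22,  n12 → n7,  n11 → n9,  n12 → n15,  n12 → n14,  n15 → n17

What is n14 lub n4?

Common upper bounds of {n14, n4}: n10, n11, n22, n23, n5, n9.
The least among these is n11.

n11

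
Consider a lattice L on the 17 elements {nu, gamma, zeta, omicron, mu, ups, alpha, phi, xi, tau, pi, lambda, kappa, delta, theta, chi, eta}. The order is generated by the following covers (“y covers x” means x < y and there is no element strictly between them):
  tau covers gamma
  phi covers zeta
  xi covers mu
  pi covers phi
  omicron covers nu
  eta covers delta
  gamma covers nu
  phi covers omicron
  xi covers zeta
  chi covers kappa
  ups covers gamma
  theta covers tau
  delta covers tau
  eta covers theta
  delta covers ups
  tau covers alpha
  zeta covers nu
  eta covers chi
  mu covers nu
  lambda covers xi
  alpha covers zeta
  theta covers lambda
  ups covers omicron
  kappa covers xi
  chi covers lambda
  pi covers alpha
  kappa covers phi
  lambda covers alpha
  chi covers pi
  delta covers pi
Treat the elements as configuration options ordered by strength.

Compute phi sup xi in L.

kappa

phi ∨ xi = kappa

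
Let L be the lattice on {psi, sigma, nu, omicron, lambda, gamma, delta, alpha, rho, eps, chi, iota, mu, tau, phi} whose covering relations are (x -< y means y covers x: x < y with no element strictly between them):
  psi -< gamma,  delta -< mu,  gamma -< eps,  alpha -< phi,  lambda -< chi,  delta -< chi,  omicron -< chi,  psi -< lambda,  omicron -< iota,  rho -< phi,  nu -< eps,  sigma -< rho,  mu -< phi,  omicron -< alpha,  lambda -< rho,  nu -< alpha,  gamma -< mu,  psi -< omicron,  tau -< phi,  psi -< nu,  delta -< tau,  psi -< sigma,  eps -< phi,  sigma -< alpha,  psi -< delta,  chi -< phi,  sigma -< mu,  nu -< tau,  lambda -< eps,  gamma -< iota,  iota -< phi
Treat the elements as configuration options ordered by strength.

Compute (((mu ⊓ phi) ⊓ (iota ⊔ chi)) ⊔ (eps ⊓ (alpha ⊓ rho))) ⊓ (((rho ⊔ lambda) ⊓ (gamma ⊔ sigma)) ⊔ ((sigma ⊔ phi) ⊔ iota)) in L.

mu

mu ∧ phi = mu
iota ∨ chi = phi
mu ∧ phi = mu
alpha ∧ rho = sigma
eps ∧ sigma = psi
mu ∨ psi = mu
rho ∨ lambda = rho
gamma ∨ sigma = mu
rho ∧ mu = sigma
sigma ∨ phi = phi
phi ∨ iota = phi
sigma ∨ phi = phi
mu ∧ phi = mu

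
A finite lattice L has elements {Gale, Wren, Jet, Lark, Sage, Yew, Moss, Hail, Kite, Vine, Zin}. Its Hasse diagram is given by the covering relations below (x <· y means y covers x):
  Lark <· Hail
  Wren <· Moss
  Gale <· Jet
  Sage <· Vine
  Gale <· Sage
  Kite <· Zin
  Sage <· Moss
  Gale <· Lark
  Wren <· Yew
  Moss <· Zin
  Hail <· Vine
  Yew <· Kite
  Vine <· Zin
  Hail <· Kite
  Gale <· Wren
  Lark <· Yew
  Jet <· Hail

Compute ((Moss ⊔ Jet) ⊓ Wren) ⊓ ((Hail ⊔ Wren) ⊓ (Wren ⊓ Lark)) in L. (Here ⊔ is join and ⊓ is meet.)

Gale

Moss ∨ Jet = Zin
Zin ∧ Wren = Wren
Hail ∨ Wren = Kite
Wren ∧ Lark = Gale
Kite ∧ Gale = Gale
Wren ∧ Gale = Gale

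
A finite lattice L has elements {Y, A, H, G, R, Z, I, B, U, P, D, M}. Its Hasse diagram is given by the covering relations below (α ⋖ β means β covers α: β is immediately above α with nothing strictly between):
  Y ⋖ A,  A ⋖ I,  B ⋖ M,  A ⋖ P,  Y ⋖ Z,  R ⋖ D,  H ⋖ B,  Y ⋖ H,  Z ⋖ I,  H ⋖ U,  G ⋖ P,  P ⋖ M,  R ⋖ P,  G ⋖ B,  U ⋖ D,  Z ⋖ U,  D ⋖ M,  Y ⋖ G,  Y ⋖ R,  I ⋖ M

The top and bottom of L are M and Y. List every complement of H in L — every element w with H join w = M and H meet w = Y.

Need w with H ∨ w = M and H ∧ w = Y.
Checking each element gives: A, I, P.

A, I, P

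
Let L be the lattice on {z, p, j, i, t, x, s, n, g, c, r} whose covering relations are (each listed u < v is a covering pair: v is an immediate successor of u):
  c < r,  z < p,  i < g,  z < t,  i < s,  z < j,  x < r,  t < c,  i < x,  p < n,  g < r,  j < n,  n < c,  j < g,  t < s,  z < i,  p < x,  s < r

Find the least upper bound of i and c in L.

Common upper bounds of {i, c}: r.
The least among these is r.

r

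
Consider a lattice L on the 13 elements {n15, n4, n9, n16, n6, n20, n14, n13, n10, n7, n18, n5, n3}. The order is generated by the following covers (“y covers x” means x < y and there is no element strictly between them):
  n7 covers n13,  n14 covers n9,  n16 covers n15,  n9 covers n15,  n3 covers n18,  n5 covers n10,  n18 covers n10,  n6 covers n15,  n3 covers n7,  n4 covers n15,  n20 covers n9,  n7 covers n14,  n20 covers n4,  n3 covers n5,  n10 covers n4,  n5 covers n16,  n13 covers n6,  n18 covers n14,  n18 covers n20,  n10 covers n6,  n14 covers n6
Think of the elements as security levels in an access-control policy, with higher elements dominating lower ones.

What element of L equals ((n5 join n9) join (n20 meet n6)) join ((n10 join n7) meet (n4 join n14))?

n5 ∨ n9 = n3
n20 ∧ n6 = n15
n3 ∨ n15 = n3
n10 ∨ n7 = n3
n4 ∨ n14 = n18
n3 ∧ n18 = n18
n3 ∨ n18 = n3

n3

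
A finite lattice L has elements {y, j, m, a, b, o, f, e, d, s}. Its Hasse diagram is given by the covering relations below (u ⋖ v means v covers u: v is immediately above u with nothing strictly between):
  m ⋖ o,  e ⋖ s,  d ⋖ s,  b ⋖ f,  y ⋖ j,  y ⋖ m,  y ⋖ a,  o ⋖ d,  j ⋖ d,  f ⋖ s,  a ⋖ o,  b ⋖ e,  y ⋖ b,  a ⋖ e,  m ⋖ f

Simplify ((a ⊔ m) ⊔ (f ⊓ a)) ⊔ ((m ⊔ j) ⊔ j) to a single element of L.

a ∨ m = o
f ∧ a = y
o ∨ y = o
m ∨ j = d
d ∨ j = d
o ∨ d = d

d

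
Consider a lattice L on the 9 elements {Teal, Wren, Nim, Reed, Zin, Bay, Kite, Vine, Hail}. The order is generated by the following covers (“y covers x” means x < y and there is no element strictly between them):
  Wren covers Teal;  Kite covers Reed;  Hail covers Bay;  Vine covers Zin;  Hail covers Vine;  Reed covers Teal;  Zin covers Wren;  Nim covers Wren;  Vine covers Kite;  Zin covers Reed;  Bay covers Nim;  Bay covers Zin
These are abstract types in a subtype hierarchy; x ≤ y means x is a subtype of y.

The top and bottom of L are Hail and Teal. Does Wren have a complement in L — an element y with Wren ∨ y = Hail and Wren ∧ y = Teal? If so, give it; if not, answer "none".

none

For every candidate y, either Wren ∨ y ≠ Hail or Wren ∧ y ≠ Teal; no complement exists.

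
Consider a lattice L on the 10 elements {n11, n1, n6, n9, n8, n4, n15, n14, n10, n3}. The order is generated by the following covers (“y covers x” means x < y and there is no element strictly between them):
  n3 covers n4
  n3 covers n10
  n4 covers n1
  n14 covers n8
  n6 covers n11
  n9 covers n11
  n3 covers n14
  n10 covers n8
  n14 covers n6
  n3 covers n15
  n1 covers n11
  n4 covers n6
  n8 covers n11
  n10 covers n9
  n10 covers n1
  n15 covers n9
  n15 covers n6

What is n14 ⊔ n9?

Common upper bounds of {n14, n9}: n3.
The least among these is n3.

n3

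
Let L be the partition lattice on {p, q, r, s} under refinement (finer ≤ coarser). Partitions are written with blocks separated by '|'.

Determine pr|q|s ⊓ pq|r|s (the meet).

p|q|r|s

The meet (common refinement) of pr|q|s and pq|r|s intersects blocks pairwise, giving p|q|r|s.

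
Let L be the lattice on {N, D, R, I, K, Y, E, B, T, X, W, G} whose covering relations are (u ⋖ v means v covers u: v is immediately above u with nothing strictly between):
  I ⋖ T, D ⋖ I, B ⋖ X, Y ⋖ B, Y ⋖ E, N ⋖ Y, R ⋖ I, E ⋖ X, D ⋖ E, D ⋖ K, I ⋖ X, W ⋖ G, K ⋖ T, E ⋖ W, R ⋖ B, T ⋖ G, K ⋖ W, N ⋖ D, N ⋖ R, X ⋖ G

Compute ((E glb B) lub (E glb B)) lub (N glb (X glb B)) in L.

E ∧ B = Y
E ∧ B = Y
Y ∨ Y = Y
X ∧ B = B
N ∧ B = N
Y ∨ N = Y

Y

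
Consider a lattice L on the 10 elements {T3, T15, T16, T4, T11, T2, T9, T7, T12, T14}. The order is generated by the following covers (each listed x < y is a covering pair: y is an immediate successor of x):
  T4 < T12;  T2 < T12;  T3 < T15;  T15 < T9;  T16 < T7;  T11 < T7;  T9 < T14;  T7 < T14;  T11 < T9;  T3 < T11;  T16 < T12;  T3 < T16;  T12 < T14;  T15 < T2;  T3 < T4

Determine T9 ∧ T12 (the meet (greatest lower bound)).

T15

Common lower bounds of {T9, T12}: T15, T3.
The greatest among these is T15.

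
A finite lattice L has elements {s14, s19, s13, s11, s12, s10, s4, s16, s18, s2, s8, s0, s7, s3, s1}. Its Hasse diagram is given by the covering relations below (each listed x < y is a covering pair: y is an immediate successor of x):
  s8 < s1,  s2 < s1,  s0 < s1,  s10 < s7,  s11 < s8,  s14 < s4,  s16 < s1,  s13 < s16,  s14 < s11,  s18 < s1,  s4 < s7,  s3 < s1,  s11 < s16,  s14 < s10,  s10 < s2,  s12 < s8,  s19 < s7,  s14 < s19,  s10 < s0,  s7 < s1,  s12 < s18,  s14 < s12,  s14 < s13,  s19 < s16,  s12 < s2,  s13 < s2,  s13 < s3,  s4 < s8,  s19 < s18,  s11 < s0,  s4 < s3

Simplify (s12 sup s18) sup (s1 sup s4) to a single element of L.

s1

s12 ∨ s18 = s18
s1 ∨ s4 = s1
s18 ∨ s1 = s1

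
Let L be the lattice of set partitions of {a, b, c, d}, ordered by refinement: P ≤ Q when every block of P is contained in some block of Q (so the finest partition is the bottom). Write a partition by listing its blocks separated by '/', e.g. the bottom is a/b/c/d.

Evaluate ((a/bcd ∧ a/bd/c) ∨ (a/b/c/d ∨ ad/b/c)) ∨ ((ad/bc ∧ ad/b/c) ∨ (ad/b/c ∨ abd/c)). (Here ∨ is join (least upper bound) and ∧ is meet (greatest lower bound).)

a/bcd ∧ a/bd/c = a/bd/c
a/b/c/d ∨ ad/b/c = ad/b/c
a/bd/c ∨ ad/b/c = abd/c
ad/bc ∧ ad/b/c = ad/b/c
ad/b/c ∨ abd/c = abd/c
ad/b/c ∨ abd/c = abd/c
abd/c ∨ abd/c = abd/c

abd/c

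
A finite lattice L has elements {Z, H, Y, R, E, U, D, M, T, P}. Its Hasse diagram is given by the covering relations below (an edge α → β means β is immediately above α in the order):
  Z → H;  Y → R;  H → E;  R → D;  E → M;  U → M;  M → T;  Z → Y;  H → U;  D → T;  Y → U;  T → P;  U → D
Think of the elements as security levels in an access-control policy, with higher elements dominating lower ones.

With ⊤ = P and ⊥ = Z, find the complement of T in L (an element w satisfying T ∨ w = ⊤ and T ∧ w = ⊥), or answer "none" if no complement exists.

none

For every candidate w, either T ∨ w ≠ P or T ∧ w ≠ Z; no complement exists.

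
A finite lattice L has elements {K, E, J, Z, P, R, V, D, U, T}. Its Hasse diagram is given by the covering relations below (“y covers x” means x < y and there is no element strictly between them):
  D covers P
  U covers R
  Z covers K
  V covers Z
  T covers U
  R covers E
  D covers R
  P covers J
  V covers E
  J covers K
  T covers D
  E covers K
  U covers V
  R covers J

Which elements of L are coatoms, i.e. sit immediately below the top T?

D, U

The coatoms are exactly the elements covered by T: D, U.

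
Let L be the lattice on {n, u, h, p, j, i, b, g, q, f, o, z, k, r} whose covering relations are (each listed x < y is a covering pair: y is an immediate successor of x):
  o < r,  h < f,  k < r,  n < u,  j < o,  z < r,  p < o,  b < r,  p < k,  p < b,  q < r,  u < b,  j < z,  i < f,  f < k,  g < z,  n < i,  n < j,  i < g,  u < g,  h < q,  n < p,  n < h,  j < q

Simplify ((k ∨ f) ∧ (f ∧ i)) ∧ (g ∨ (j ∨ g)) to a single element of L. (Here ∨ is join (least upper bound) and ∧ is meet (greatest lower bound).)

i

k ∨ f = k
f ∧ i = i
k ∧ i = i
j ∨ g = z
g ∨ z = z
i ∧ z = i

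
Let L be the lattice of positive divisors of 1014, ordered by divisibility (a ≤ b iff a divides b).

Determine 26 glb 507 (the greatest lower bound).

In the divisibility order, the meet is the greatest common divisor: gcd(26, 507) = 13.

13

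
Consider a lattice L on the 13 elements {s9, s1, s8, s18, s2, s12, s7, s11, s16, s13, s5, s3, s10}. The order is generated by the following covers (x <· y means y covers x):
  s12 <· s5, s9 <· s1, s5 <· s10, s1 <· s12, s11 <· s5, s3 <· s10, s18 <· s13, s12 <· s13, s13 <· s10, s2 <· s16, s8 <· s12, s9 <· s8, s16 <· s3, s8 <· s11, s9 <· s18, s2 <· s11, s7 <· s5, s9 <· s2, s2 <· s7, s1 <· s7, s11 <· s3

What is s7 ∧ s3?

s2

Common lower bounds of {s7, s3}: s2, s9.
The greatest among these is s2.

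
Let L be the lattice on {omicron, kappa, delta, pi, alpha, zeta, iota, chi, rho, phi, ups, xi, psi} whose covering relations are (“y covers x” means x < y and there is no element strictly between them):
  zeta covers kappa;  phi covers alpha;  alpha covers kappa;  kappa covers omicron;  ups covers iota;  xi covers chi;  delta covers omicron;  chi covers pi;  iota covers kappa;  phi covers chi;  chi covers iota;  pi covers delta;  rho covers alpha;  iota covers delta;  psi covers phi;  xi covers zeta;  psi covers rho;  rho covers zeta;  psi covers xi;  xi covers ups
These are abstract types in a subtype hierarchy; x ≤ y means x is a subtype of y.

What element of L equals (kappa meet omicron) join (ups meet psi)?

kappa ∧ omicron = omicron
ups ∧ psi = ups
omicron ∨ ups = ups

ups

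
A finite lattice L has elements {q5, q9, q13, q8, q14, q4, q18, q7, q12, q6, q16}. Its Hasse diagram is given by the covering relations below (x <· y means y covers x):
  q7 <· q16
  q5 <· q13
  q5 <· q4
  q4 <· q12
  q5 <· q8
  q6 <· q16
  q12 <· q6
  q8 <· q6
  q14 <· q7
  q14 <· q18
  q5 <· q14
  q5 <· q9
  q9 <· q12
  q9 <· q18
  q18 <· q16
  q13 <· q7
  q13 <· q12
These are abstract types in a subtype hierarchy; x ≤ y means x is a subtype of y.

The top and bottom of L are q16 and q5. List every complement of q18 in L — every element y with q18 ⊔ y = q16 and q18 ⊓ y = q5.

Need y with q18 ∨ y = q16 and q18 ∧ y = q5.
Checking each element gives: q13, q4, q8.

q13, q4, q8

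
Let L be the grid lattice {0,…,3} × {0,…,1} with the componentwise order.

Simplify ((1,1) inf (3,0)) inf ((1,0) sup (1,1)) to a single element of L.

(1,1) ∧ (3,0) = (1,0)
(1,0) ∨ (1,1) = (1,1)
(1,0) ∧ (1,1) = (1,0)

(1,0)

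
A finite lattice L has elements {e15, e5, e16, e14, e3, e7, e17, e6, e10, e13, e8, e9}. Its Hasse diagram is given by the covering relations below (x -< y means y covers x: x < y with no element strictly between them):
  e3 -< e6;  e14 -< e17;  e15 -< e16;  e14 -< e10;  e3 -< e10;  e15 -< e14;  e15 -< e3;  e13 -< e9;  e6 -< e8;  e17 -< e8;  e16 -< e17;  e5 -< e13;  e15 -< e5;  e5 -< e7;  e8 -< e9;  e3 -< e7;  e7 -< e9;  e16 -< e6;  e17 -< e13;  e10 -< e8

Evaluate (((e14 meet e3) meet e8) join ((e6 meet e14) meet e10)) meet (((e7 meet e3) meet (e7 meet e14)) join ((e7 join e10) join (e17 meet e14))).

e14 ∧ e3 = e15
e15 ∧ e8 = e15
e6 ∧ e14 = e15
e15 ∧ e10 = e15
e15 ∨ e15 = e15
e7 ∧ e3 = e3
e7 ∧ e14 = e15
e3 ∧ e15 = e15
e7 ∨ e10 = e9
e17 ∧ e14 = e14
e9 ∨ e14 = e9
e15 ∨ e9 = e9
e15 ∧ e9 = e15

e15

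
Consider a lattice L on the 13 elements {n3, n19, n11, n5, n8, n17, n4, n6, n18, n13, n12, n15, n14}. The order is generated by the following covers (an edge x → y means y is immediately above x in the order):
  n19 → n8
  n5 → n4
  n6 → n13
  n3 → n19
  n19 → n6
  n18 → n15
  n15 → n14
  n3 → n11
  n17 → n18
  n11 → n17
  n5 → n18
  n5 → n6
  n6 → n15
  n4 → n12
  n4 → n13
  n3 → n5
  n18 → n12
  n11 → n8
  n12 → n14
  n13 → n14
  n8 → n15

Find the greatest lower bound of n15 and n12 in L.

Common lower bounds of {n15, n12}: n11, n17, n18, n3, n5.
The greatest among these is n18.

n18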